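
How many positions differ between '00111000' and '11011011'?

Differing positions: 1, 2, 3, 7, 8. Hamming distance = 5.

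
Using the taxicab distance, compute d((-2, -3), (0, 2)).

Σ|x_i - y_i| = |-2 - 0| + |-3 - 2| = 2 + 5 = 7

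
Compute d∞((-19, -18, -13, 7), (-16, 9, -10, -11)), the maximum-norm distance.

max(|x_i - y_i|) = max(|-19 - (-16)|, |-18 - 9|, |-13 - (-10)|, |7 - (-11)|) = max(3, 27, 3, 18) = 27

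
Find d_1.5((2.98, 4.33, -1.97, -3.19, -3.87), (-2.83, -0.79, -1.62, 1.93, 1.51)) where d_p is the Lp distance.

(Σ|x_i - y_i|^1.5)^(1/1.5) = (|2.98 - (-2.83)|^1.5 + |4.33 - (-0.79)|^1.5 + |-1.97 - (-1.62)|^1.5 + |-3.19 - 1.93|^1.5 + |-3.87 - 1.51|^1.5)^(1/1.5)
= (5.81^1.5 + 5.12^1.5 + 0.35^1.5 + 5.12^1.5 + 5.38^1.5)^(1/1.5) ≈ (14.0044 + 11.5852 + 0.2071 + 11.5852 + 12.4788)^(1/1.5) = (49.8607)^(1/1.5) ≈ 13.5469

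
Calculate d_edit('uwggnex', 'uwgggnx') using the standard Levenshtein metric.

Let D[i][j] be the edit distance between the first i characters of 'uwggnex' and the first j characters of 'uwgggnx', with D[i][0] = i, D[0][j] = j, and D[i][j] = D[i-1][j-1] if the characters match, else 1 + min(D[i-1][j], D[i][j-1], D[i-1][j-1]). Filling the table (rows: prefixes of 'uwggnex', columns: prefixes of 'uwgggnx'):
     ε  u  w  g  g  g  n  x
  ε  0  1  2  3  4  5  6  7
  u  1  0  1  2  3  4  5  6
  w  2  1  0  1  2  3  4  5
  g  3  2  1  0  1  2  3  4
  g  4  3  2  1  0  1  2  3
  n  5  4  3  2  1  1  1  2
  e  6  5  4  3  2  2  2  2
  x  7  6  5  4  3  3  3  2
The bottom-right entry gives D[7][7] = 2, so no sequence of fewer than 2 edits works. Backtracking through the table gives one optimal edit sequence (2 edits):
  uwggnex → uwgggex (sub n→g @5)
  uwgggex → uwgggnx (sub e→n @6)
Edit distance = 2.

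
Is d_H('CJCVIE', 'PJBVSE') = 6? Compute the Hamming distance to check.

Differing positions: 1, 3, 5. Hamming distance = 3, so the claim that d_H = 6 is false.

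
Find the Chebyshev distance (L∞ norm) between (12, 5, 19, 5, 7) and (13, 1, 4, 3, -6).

max(|x_i - y_i|) = max(|12 - 13|, |5 - 1|, |19 - 4|, |5 - 3|, |7 - (-6)|) = max(1, 4, 15, 2, 13) = 15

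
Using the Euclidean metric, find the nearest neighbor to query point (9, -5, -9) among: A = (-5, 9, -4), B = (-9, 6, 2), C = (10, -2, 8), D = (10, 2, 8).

Distances: d(A) ≈ 20.4206, d(B) ≈ 23.7908, d(C) ≈ 17.2916, d(D) ≈ 18.412. Nearest: C = (10, -2, 8) with distance 17.2916.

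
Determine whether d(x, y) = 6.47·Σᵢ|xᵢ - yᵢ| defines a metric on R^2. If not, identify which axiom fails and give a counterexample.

Yes. The L1 (Manhattan) norm induces a metric on R^2, and multiplying a metric by a positive constant 6.47 > 0 preserves all four axioms: non-negativity (6.47·||x-y|| ≥ 0), identity (6.47·||x-y|| = 0 ⟺ ||x-y|| = 0 ⟺ x = y), symmetry (||x-y|| = ||y-x||), and the triangle inequality (6.47·||x-z|| ≤ 6.47·||x-y|| + 6.47·||y-z||). So d is a metric.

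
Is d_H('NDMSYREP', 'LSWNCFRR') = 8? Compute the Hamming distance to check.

Differing positions: 1, 2, 3, 4, 5, 6, 7, 8. Hamming distance = 8, so the claim is true.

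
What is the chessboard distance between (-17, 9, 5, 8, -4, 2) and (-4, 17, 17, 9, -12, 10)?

max(|x_i - y_i|) = max(|-17 - (-4)|, |9 - 17|, |5 - 17|, |8 - 9|, |-4 - (-12)|, |2 - 10|) = max(13, 8, 12, 1, 8, 8) = 13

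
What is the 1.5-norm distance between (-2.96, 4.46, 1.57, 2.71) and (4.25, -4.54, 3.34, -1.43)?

(Σ|x_i - y_i|^1.5)^(1/1.5) = (|-2.96 - 4.25|^1.5 + |4.46 - (-4.54)|^1.5 + |1.57 - 3.34|^1.5 + |2.71 - (-1.43)|^1.5)^(1/1.5)
= (7.21^1.5 + 9^1.5 + 1.77^1.5 + 4.14^1.5)^(1/1.5) ≈ (19.3599 + 27 + 2.3548 + 8.4237)^(1/1.5) = (57.1384)^(1/1.5) ≈ 14.8349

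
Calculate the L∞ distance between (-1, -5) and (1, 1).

max(|x_i - y_i|) = max(|-1 - 1|, |-5 - 1|) = max(2, 6) = 6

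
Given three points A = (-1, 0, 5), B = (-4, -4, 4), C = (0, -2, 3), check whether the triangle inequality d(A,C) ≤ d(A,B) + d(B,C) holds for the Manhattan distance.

d(A,B) = 3 + 4 + 1 = 8, d(B,C) = 4 + 2 + 1 = 7, d(A,C) = 1 + 2 + 2 = 5.
d(A,C) = 5 ≤ 8 + 7 = 15. Triangle inequality is satisfied.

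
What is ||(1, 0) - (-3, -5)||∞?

max(|x_i - y_i|) = max(|1 - (-3)|, |0 - (-5)|) = max(4, 5) = 5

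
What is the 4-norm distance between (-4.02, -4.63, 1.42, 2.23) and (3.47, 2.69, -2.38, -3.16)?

(Σ|x_i - y_i|^4)^(1/4) = (|-4.02 - 3.47|^4 + |-4.63 - 2.69|^4 + |1.42 - (-2.38)|^4 + |2.23 - (-3.16)|^4)^(1/4)
= (7.49^4 + 7.32^4 + 3.8^4 + 5.39^4)^(1/4) ≈ (3147.2212 + 2871.0736 + 208.5136 + 844.0245)^(1/4) = (7070.8329)^(1/4) ≈ 9.17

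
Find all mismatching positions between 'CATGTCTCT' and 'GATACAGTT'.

Differing positions: 1, 4, 5, 6, 7, 8. Hamming distance = 6.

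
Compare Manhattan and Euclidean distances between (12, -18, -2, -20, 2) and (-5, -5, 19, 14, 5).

L1 = |12 - (-5)| + |-18 - (-5)| + |-2 - 19| + |-20 - 14| + |2 - 5| = 17 + 13 + 21 + 34 + 3 = 88
L2 = √(17² + 13² + 21² + 34² + 3²) = √2064 ≈ 45.4313
L1 ≥ L2 always (equality iff movement is along one axis); L1 > L2 here.
Ratio L1/L2 = 88/√2064 ≈ 1.937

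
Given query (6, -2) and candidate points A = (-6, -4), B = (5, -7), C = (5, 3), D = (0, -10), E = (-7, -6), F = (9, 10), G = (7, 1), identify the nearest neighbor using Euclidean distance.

Distances: d(A) ≈ 12.1655, d(B) ≈ 5.099, d(C) ≈ 5.099, d(D) = 10, d(E) ≈ 13.6015, d(F) ≈ 12.3693, d(G) ≈ 3.1623. Nearest: G = (7, 1) with distance 3.1623.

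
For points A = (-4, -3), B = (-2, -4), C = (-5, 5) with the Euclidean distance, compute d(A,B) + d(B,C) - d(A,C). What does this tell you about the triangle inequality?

d(A,B) = √(2² + 1²) = √5 ≈ 2.2361, d(B,C) = √(3² + 9²) = √90 ≈ 9.4868, d(A,C) = √(1² + 8²) = √65 ≈ 8.0623.
d(A,B) + d(B,C) - d(A,C) = 2.2361 + 9.4868 - 8.0623 = 11.7229 - 8.0623 = 3.6606 (to 4 decimal places). This is ≥ 0, so the triangle inequality holds for these points.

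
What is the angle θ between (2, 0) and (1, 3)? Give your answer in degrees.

With u = (2, 0), v = (1, 3):
u·v = 2·1 + 0·3 = 2 + 0 = 2.
|u| = √(2² + 0²) = √4, |v| = √(1² + 3²) = √10, so |u||v| = √(4·10) = √40.
cos θ = (u·v)/(|u||v|) = 2/√40 ≈ 0.316228
θ = arccos(0.316228) ≈ 71.57°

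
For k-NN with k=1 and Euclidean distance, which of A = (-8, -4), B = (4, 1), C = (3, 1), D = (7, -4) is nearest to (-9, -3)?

Distances: d(A) ≈ 1.4142, d(B) ≈ 13.6015, d(C) ≈ 12.6491, d(D) ≈ 16.0312. Nearest: A = (-8, -4) with distance 1.4142.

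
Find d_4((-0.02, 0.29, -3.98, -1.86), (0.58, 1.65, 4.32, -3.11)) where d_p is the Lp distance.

(Σ|x_i - y_i|^4)^(1/4) = (|-0.02 - 0.58|^4 + |0.29 - 1.65|^4 + |-3.98 - 4.32|^4 + |-1.86 - (-3.11)|^4)^(1/4)
= (0.6^4 + 1.36^4 + 8.3^4 + 1.25^4)^(1/4) ≈ (0.1296 + 3.421 + 4745.8321 + 2.4414)^(1/4) = (4751.8241)^(1/4) ≈ 8.3026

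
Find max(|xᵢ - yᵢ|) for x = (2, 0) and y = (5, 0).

max(|x_i - y_i|) = max(|2 - 5|, |0 - 0|) = max(3, 0) = 3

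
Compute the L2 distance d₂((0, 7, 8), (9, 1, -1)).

√(Σ(x_i - y_i)²) = √((0 - 9)² + (7 - 1)² + (8 - (-1))²)
= √((-9)² + 6² + 9²) = √(81 + 36 + 81) = √198 ≈ 14.0712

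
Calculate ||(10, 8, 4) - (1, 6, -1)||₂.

√(Σ(x_i - y_i)²) = √((10 - 1)² + (8 - 6)² + (4 - (-1))²)
= √(9² + 2² + 5²) = √(81 + 4 + 25) = √110 ≈ 10.4881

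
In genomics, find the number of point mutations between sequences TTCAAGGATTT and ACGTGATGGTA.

Differing positions: 1, 2, 3, 4, 5, 6, 7, 8, 9, 11. Hamming distance = 10.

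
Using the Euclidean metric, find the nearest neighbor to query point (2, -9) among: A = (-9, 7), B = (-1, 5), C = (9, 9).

Distances: d(A) ≈ 19.4165, d(B) ≈ 14.3178, d(C) ≈ 19.3132. Nearest: B = (-1, 5) with distance 14.3178.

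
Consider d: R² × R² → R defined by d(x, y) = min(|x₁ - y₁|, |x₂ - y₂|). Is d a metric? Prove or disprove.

No. d fails identity of indiscernibles: take x = (5, 0) and y = (5, 7). Then d(x,y) = min(|5 - 5|, |0 - 7|) = min(0, 7) = 0, yet x ≠ y.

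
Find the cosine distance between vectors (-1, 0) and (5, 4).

With u = (-1, 0), v = (5, 4):
u·v = (-1)·5 + 0·4 = (-5) + 0 = -5.
|u| = √((-1)² + 0²) = √1, |v| = √(5² + 4²) = √41, so |u||v| = √(1·41) = √41.
cos θ = (u·v)/(|u||v|) = -5/√41 ≈ -0.7809
Cosine distance = 1 - cos θ ≈ 1 - (-0.7809) = 1.7809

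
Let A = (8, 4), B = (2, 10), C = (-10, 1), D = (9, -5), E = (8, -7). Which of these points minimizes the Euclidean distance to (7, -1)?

Distances: d(A) ≈ 5.099, d(B) ≈ 12.083, d(C) ≈ 17.1172, d(D) ≈ 4.4721, d(E) ≈ 6.0828. Nearest: D = (9, -5) with distance 4.4721.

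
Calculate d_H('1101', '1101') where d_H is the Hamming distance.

Differing positions: none. Hamming distance = 0.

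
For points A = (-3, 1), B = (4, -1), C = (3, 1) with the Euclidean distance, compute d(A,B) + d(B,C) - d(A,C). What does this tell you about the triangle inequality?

d(A,B) = √(7² + 2²) = √53 ≈ 7.2801, d(B,C) = √(1² + 2²) = √5 ≈ 2.2361, d(A,C) = √(6² + 0²) = √36 = 6.
d(A,B) + d(B,C) - d(A,C) = 7.2801 + 2.2361 - 6 = 9.5162 - 6 = 3.5162 (to 4 decimal places). This is ≥ 0, so the triangle inequality holds for these points.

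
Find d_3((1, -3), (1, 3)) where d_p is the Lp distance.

(Σ|x_i - y_i|^3)^(1/3) = (|1 - 1|^3 + |-3 - 3|^3)^(1/3)
= (0^3 + 6^3)^(1/3) = (0 + 216)^(1/3) = (216)^(1/3) = 6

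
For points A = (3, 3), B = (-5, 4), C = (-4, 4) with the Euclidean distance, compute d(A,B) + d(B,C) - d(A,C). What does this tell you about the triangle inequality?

d(A,B) = √(8² + 1²) = √65 ≈ 8.0623, d(B,C) = √(1² + 0²) = √1 = 1, d(A,C) = √(7² + 1²) = √50 ≈ 7.0711.
d(A,B) + d(B,C) - d(A,C) = 8.0623 + 1 - 7.0711 = 9.0623 - 7.0711 = 1.9912 (to 4 decimal places). This is ≥ 0, so the triangle inequality holds for these points.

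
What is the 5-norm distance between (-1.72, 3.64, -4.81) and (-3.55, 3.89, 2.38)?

(Σ|x_i - y_i|^5)^(1/5) = (|-1.72 - (-3.55)|^5 + |3.64 - 3.89|^5 + |-4.81 - 2.38|^5)^(1/5)
= (1.83^5 + 0.25^5 + 7.19^5)^(1/5) ≈ (20.5237 + 0.001 + 19215.1798)^(1/5) = (19235.7045)^(1/5) ≈ 7.1915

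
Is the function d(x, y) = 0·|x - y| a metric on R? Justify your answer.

No. With c = 0, d(x,y) = 0 for all x, y. This fails identity of indiscernibles: d(5, 13) = 0 but 5 ≠ 13.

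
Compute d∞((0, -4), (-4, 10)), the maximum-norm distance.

max(|x_i - y_i|) = max(|0 - (-4)|, |-4 - 10|) = max(4, 14) = 14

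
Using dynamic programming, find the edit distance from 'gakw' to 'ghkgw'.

Let D[i][j] be the edit distance between the first i characters of 'gakw' and the first j characters of 'ghkgw', with D[i][0] = i, D[0][j] = j, and D[i][j] = D[i-1][j-1] if the characters match, else 1 + min(D[i-1][j], D[i][j-1], D[i-1][j-1]). Filling the table (rows: prefixes of 'gakw', columns: prefixes of 'ghkgw'):
     ε  g  h  k  g  w
  ε  0  1  2  3  4  5
  g  1  0  1  2  3  4
  a  2  1  1  2  3  4
  k  3  2  2  1  2  3
  w  4  3  3  2  2  2
The bottom-right entry gives D[4][5] = 2, so no sequence of fewer than 2 edits works. Backtracking through the table gives one optimal edit sequence (2 edits):
  gakw → ghkw (sub a→h @2)
  ghkw → ghkgw (ins g @4)
Edit distance = 2.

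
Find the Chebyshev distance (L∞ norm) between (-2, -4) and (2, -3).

max(|x_i - y_i|) = max(|-2 - 2|, |-4 - (-3)|) = max(4, 1) = 4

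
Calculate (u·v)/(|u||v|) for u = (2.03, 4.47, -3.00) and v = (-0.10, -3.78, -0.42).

With u = (2.03, 4.47, -3.00), v = (-0.10, -3.78, -0.42):
u·v = 2.03·(-0.1) + 4.47·(-3.78) + (-3)·(-0.42) = (-0.203) + (-16.8966) + 1.26 = -15.8396.
|u| = √(2.03² + 4.47² + (-3)²) = √(4.1209 + 19.9809 + 9) = √33.1018, |v| = √((-0.1)² + (-3.78)² + (-0.42)²) = √(0.01 + 14.2884 + 0.1764) = √14.4748.
cos θ = (u·v)/(|u||v|) = -15.8396/(√33.1018·√14.4748) ≈ -0.7236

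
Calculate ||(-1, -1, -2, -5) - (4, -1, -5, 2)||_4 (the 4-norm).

(Σ|x_i - y_i|^4)^(1/4) = (|-1 - 4|^4 + |-1 - (-1)|^4 + |-2 - (-5)|^4 + |-5 - 2|^4)^(1/4)
= (5^4 + 0^4 + 3^4 + 7^4)^(1/4) = (625 + 0 + 81 + 2401)^(1/4) = (3107)^(1/4) ≈ 7.466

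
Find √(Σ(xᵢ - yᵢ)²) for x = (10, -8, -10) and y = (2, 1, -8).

√(Σ(x_i - y_i)²) = √((10 - 2)² + (-8 - 1)² + (-10 - (-8))²)
= √(8² + (-9)² + (-2)²) = √(64 + 81 + 4) = √149 ≈ 12.2066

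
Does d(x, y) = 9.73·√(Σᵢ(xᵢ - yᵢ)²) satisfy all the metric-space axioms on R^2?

Yes. The L2 (Euclidean) norm induces a metric on R^2, and multiplying a metric by a positive constant 9.73 > 0 preserves all four axioms: non-negativity (9.73·||x-y|| ≥ 0), identity (9.73·||x-y|| = 0 ⟺ ||x-y|| = 0 ⟺ x = y), symmetry (||x-y|| = ||y-x||), and the triangle inequality (9.73·||x-z|| ≤ 9.73·||x-y|| + 9.73·||y-z||). So d is a metric.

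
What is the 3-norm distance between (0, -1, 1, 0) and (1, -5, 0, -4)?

(Σ|x_i - y_i|^3)^(1/3) = (|0 - 1|^3 + |-1 - (-5)|^3 + |1 - 0|^3 + |0 - (-4)|^3)^(1/3)
= (1^3 + 4^3 + 1^3 + 4^3)^(1/3) = (1 + 64 + 1 + 64)^(1/3) = (130)^(1/3) ≈ 5.0658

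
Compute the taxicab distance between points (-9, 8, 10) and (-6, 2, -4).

Σ|x_i - y_i| = |-9 - (-6)| + |8 - 2| + |10 - (-4)| = 3 + 6 + 14 = 23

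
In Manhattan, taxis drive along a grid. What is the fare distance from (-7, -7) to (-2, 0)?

Σ|x_i - y_i| = |-7 - (-2)| + |-7 - 0| = 5 + 7 = 12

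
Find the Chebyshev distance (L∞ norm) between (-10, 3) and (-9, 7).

max(|x_i - y_i|) = max(|-10 - (-9)|, |3 - 7|) = max(1, 4) = 4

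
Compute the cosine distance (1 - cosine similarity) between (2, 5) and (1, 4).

With u = (2, 5), v = (1, 4):
u·v = 2·1 + 5·4 = 2 + 20 = 22.
|u| = √(2² + 5²) = √29, |v| = √(1² + 4²) = √17, so |u||v| = √(29·17) = √493.
cos θ = (u·v)/(|u||v|) = 22/√493 ≈ 0.9908
Cosine distance = 1 - cos θ ≈ 1 - 0.9908 = 0.0092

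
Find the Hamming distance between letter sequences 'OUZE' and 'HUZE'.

Differing positions: 1. Hamming distance = 1.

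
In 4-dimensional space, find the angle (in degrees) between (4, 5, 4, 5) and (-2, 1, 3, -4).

With u = (4, 5, 4, 5), v = (-2, 1, 3, -4):
u·v = 4·(-2) + 5·1 + 4·3 + 5·(-4) = (-8) + 5 + 12 + (-20) = -11.
|u| = √(4² + 5² + 4² + 5²) = √82, |v| = √((-2)² + 1² + 3² + (-4)²) = √30, so |u||v| = √(82·30) = √2460.
cos θ = (u·v)/(|u||v|) = -11/√2460 ≈ -0.221781
θ = arccos(-0.221781) ≈ 102.81°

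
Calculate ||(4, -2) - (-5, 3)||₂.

√(Σ(x_i - y_i)²) = √((4 - (-5))² + (-2 - 3)²)
= √(9² + (-5)²) = √(81 + 25) = √106 ≈ 10.2956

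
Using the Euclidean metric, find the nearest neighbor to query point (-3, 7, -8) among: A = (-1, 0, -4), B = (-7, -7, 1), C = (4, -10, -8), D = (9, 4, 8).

Distances: d(A) ≈ 8.3066, d(B) ≈ 17.1172, d(C) ≈ 18.3848, d(D) ≈ 20.2237. Nearest: A = (-1, 0, -4) with distance 8.3066.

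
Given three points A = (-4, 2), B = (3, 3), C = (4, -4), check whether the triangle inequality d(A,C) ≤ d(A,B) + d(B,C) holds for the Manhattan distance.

d(A,B) = 7 + 1 = 8, d(B,C) = 1 + 7 = 8, d(A,C) = 8 + 6 = 14.
d(A,C) = 14 ≤ 8 + 8 = 16. Triangle inequality is satisfied.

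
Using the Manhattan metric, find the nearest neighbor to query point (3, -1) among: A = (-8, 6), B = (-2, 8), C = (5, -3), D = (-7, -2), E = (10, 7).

Distances: d(A) = 18, d(B) = 14, d(C) = 4, d(D) = 11, d(E) = 15. Nearest: C = (5, -3) with distance 4.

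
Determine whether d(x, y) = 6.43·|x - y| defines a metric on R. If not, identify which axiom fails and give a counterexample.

Yes. Since |x - y| is a metric on R and 6.43 > 0, the positive scalar multiple 6.43·|x - y| is also a metric: scaling by a positive constant preserves non-negativity, identity (d=0 ⟺ |x-y|=0 ⟺ x=y), symmetry, and the triangle inequality.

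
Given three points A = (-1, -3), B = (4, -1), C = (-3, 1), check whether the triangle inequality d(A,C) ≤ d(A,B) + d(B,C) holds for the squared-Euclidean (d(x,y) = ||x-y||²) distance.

d(A,B) = 5² + 2² = 29, d(B,C) = 7² + 2² = 53, d(A,C) = 2² + 4² = 20.
d(A,C) = 20 ≤ 29 + 53 = 82. Triangle inequality is satisfied.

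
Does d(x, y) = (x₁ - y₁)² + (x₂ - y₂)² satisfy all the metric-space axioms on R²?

No. The squared Euclidean distance fails the triangle inequality. Counterexample: x = (0, 0), y = (5, 2), z = (10, 4). d(x,z) = 10² + 4² = 116, but d(x,y) + d(y,z) = (5² + 2²) + (5² + 2²) = 29 + 29 = 58. Since 116 > 58, the triangle inequality is violated. (Note: √d, the ordinary Euclidean distance, IS a metric.)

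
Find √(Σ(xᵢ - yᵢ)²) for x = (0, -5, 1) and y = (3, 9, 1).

√(Σ(x_i - y_i)²) = √((0 - 3)² + (-5 - 9)² + (1 - 1)²)
= √((-3)² + (-14)² + 0²) = √(9 + 196 + 0) = √205 ≈ 14.3178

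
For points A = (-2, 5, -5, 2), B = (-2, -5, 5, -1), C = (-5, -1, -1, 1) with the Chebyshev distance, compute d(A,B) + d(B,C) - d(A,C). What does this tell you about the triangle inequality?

d(A,B) = max(0, 10, 10, 3) = 10, d(B,C) = max(3, 4, 6, 2) = 6, d(A,C) = max(3, 6, 4, 1) = 6.
d(A,B) + d(B,C) - d(A,C) = 10 + 6 - 6 = 16 - 6 = 10. This is ≥ 0, so the triangle inequality holds for these points.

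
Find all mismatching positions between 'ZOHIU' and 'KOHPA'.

Differing positions: 1, 4, 5. Hamming distance = 3.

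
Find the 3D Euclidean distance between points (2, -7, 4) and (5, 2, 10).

√(Σ(x_i - y_i)²) = √((2 - 5)² + (-7 - 2)² + (4 - 10)²)
= √((-3)² + (-9)² + (-6)²) = √(9 + 81 + 36) = √126 ≈ 11.225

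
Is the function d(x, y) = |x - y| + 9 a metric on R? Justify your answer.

No. d fails identity of indiscernibles (specifically d(x,x) = 0): d(2, 2) = |2 - 2| + 9 = 0 + 9 = 9 ≠ 0.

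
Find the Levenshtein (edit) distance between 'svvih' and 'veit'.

Let D[i][j] be the edit distance between the first i characters of 'svvih' and the first j characters of 'veit', with D[i][0] = i, D[0][j] = j, and D[i][j] = D[i-1][j-1] if the characters match, else 1 + min(D[i-1][j], D[i][j-1], D[i-1][j-1]). Filling the table (rows: prefixes of 'svvih', columns: prefixes of 'veit'):
     ε  v  e  i  t
  ε  0  1  2  3  4
  s  1  1  2  3  4
  v  2  1  2  3  4
  v  3  2  2  3  4
  i  4  3  3  2  3
  h  5  4  4  3  3
The bottom-right entry gives D[5][4] = 3, so no sequence of fewer than 3 edits works. Backtracking through the table gives one optimal edit sequence (3 edits):
  svvih → vvih (del s @1)
  vvih → veih (sub v→e @2)
  veih → veit (sub h→t @4)
Edit distance = 3.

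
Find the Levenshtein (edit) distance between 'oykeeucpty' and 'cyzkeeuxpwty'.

Let D[i][j] be the edit distance between the first i characters of 'oykeeucpty' and the first j characters of 'cyzkeeuxpwty', with D[i][0] = i, D[0][j] = j, and D[i][j] = D[i-1][j-1] if the characters match, else 1 + min(D[i-1][j], D[i][j-1], D[i-1][j-1]). Filling the table (rows: prefixes of 'oykeeucpty', columns: prefixes of 'cyzkeeuxpwty'):
     ε  c  y  z  k  e  e  u  x  p  w  t  y
  ε  0  1  2  3  4  5  6  7  8  9 10 11 12
  o  1  1  2  3  4  5  6  7  8  9 10 11 12
  y  2  2  1  2  3  4  5  6  7  8  9 10 11
  k  3  3  2  2  2  3  4  5  6  7  8  9 10
  e  4  4  3  3  3  2  3  4  5  6  7  8  9
  e  5  5  4  4  4  3  2  3  4  5  6  7  8
  u  6  6  5  5  5  4  3  2  3  4  5  6  7
  c  7  6  6  6  6  5  4  3  3  4  5  6  7
  p  8  7  7  7  7  6  5  4  4  3  4  5  6
  t  9  8  8  8  8  7  6  5  5  4  4  4  5
  y 10  9  8  9  9  8  7  6  6  5  5  5  4
The bottom-right entry gives D[10][12] = 4, so no sequence of fewer than 4 edits works. Backtracking through the table gives one optimal edit sequence (4 edits):
  oykeeucpty → cykeeucpty (sub o→c @1)
  cykeeucpty → cyzkeeucpty (ins z @3)
  cyzkeeucpty → cyzkeeuxpty (sub c→x @8)
  cyzkeeuxpty → cyzkeeuxpwty (ins w @10)
Edit distance = 4.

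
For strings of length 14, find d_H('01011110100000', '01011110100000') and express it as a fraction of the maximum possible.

Differing positions: none. Hamming distance = 0. The maximum possible Hamming distance for length-14 strings is 14, so d_H/14 = 0/14 = 0.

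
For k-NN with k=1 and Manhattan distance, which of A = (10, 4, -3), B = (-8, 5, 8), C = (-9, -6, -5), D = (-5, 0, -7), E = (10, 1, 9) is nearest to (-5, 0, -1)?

Distances: d(A) = 21, d(B) = 17, d(C) = 14, d(D) = 6, d(E) = 26. Nearest: D = (-5, 0, -7) with distance 6.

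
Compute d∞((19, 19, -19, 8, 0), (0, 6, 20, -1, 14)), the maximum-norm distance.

max(|x_i - y_i|) = max(|19 - 0|, |19 - 6|, |-19 - 20|, |8 - (-1)|, |0 - 14|) = max(19, 13, 39, 9, 14) = 39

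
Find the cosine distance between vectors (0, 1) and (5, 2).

With u = (0, 1), v = (5, 2):
u·v = 0·5 + 1·2 = 0 + 2 = 2.
|u| = √(0² + 1²) = √1, |v| = √(5² + 2²) = √29, so |u||v| = √(1·29) = √29.
cos θ = (u·v)/(|u||v|) = 2/√29 ≈ 0.3714
Cosine distance = 1 - cos θ ≈ 1 - 0.3714 = 0.6286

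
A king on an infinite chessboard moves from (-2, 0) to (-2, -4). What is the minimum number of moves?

max(|x_i - y_i|) = max(|-2 - (-2)|, |0 - (-4)|) = max(0, 4) = 4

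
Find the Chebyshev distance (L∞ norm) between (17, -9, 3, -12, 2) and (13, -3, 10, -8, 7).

max(|x_i - y_i|) = max(|17 - 13|, |-9 - (-3)|, |3 - 10|, |-12 - (-8)|, |2 - 7|) = max(4, 6, 7, 4, 5) = 7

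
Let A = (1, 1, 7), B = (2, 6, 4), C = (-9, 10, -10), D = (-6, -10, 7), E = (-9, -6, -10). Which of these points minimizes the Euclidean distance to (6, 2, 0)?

Distances: d(A) ≈ 8.6603, d(B) ≈ 6.9282, d(C) ≈ 19.7231, d(D) ≈ 18.3576, d(E) ≈ 19.7231. Nearest: B = (2, 6, 4) with distance 6.9282.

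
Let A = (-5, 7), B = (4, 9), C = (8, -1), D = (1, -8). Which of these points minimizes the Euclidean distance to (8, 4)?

Distances: d(A) ≈ 13.3417, d(B) ≈ 6.4031, d(C) = 5, d(D) ≈ 13.8924. Nearest: C = (8, -1) with distance 5.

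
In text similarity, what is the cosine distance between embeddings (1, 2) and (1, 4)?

With u = (1, 2), v = (1, 4):
u·v = 1·1 + 2·4 = 1 + 8 = 9.
|u| = √(1² + 2²) = √5, |v| = √(1² + 4²) = √17, so |u||v| = √(5·17) = √85.
cos θ = (u·v)/(|u||v|) = 9/√85 ≈ 0.9762
Cosine distance = 1 - cos θ ≈ 1 - 0.9762 = 0.0238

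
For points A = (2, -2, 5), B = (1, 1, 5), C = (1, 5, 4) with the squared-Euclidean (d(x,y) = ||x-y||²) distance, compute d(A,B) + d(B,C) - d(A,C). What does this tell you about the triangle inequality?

d(A,B) = 1² + 3² + 0² = 10, d(B,C) = 0² + 4² + 1² = 17, d(A,C) = 1² + 7² + 1² = 51.
d(A,B) + d(B,C) - d(A,C) = 10 + 17 - 51 = 27 - 51 = -24. This is < 0, so the triangle inequality FAILS for these points (squared-Euclidean is not a metric).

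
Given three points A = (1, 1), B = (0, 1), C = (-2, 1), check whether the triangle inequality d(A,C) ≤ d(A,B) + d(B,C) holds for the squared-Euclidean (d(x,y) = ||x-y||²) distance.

d(A,B) = 1² + 0² = 1, d(B,C) = 2² + 0² = 4, d(A,C) = 3² + 0² = 9.
d(A,C) = 9 > 1 + 4 = 5. Triangle inequality is VIOLATED. (Squared-Euclidean is not a metric — this is a counterexample.)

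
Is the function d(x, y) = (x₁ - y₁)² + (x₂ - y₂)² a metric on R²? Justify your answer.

No. The squared Euclidean distance fails the triangle inequality. Counterexample: x = (0, 0), y = (3, 3), z = (6, 6). d(x,z) = 6² + 6² = 72, but d(x,y) + d(y,z) = (3² + 3²) + (3² + 3²) = 18 + 18 = 36. Since 72 > 36, the triangle inequality is violated. (Note: √d, the ordinary Euclidean distance, IS a metric.)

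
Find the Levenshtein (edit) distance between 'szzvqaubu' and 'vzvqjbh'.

Let D[i][j] be the edit distance between the first i characters of 'szzvqaubu' and the first j characters of 'vzvqjbh', with D[i][0] = i, D[0][j] = j, and D[i][j] = D[i-1][j-1] if the characters match, else 1 + min(D[i-1][j], D[i][j-1], D[i-1][j-1]). Filling the table (rows: prefixes of 'szzvqaubu', columns: prefixes of 'vzvqjbh'):
     ε  v  z  v  q  j  b  h
  ε  0  1  2  3  4  5  6  7
  s  1  1  2  3  4  5  6  7
  z  2  2  1  2  3  4  5  6
  z  3  3  2  2  3  4  5  6
  v  4  3  3  2  3  4  5  6
  q  5  4  4  3  2  3  4  5
  a  6  5  5  4  3  3  4  5
  u  7  6  6  5  4  4  4  5
  b  8  7  7  6  5  5  4  5
  u  9  8  8  7  6  6  5  5
The bottom-right entry gives D[9][7] = 5, so no sequence of fewer than 5 edits works. Backtracking through the table gives one optimal edit sequence (5 edits):
  szzvqaubu → zzvqaubu (del s @1)
  zzvqaubu → vzvqaubu (sub z→v @1)
  vzvqaubu → vzvqubu (del a @5)
  vzvqubu → vzvqjbu (sub u→j @5)
  vzvqjbu → vzvqjbh (sub u→h @7)
Edit distance = 5.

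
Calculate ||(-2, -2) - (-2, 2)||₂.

√(Σ(x_i - y_i)²) = √((-2 - (-2))² + (-2 - 2)²)
= √(0² + (-4)²) = √(0 + 16) = √16 = 4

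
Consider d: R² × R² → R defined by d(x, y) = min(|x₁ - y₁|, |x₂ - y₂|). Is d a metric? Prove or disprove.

No. d fails identity of indiscernibles: take x = (-3, 0) and y = (-3, 6). Then d(x,y) = min(|-3 - (-3)|, |0 - 6|) = min(0, 6) = 0, yet x ≠ y.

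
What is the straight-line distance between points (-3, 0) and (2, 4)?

√(Σ(x_i - y_i)²) = √((-3 - 2)² + (0 - 4)²)
= √((-5)² + (-4)²) = √(25 + 16) = √41 ≈ 6.4031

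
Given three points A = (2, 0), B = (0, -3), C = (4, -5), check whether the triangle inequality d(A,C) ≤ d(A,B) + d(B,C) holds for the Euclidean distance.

d(A,B) = √(2² + 3²) = √13 ≈ 3.6056, d(B,C) = √(4² + 2²) = √20 ≈ 4.4721, d(A,C) = √(2² + 5²) = √29 ≈ 5.3852.
d(A,C) ≈ 5.3852 ≤ 3.6056 + 4.4721 = 8.0777. Triangle inequality is satisfied.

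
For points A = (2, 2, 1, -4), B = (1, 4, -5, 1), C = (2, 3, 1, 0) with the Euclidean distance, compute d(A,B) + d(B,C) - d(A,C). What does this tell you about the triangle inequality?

d(A,B) = √(1² + 2² + 6² + 5²) = √66 ≈ 8.124, d(B,C) = √(1² + 1² + 6² + 1²) = √39 ≈ 6.245, d(A,C) = √(0² + 1² + 0² + 4²) = √17 ≈ 4.1231.
d(A,B) + d(B,C) - d(A,C) = 8.124 + 6.245 - 4.1231 = 14.369 - 4.1231 = 10.2459 (to 4 decimal places). This is ≥ 0, so the triangle inequality holds for these points.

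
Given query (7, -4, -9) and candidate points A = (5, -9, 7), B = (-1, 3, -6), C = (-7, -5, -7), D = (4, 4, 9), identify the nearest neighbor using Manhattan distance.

Distances: d(A) = 23, d(B) = 18, d(C) = 17, d(D) = 29. Nearest: C = (-7, -5, -7) with distance 17.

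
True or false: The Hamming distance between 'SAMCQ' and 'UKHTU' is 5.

Differing positions: 1, 2, 3, 4, 5. Hamming distance = 5, so the claim is true.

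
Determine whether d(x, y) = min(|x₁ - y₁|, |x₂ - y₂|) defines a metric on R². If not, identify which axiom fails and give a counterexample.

No. d fails identity of indiscernibles: take x = (-2, 0) and y = (-2, 3). Then d(x,y) = min(|-2 - (-2)|, |0 - 3|) = min(0, 3) = 0, yet x ≠ y.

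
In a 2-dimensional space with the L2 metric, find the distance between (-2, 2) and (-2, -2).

(Σ|x_i - y_i|^2)^(1/2) = (|-2 - (-2)|^2 + |2 - (-2)|^2)^(1/2)
= (0^2 + 4^2)^(1/2) = (0 + 16)^(1/2) = (16)^(1/2) = 4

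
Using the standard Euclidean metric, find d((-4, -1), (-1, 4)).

√(Σ(x_i - y_i)²) = √((-4 - (-1))² + (-1 - 4)²)
= √((-3)² + (-5)²) = √(9 + 25) = √34 ≈ 5.831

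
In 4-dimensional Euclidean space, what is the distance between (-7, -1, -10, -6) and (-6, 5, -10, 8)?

√(Σ(x_i - y_i)²) = √((-7 - (-6))² + (-1 - 5)² + (-10 - (-10))² + (-6 - 8)²)
= √((-1)² + (-6)² + 0² + (-14)²) = √(1 + 36 + 0 + 196) = √233 ≈ 15.2643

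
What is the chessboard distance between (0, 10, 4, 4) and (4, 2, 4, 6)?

max(|x_i - y_i|) = max(|0 - 4|, |10 - 2|, |4 - 4|, |4 - 6|) = max(4, 8, 0, 2) = 8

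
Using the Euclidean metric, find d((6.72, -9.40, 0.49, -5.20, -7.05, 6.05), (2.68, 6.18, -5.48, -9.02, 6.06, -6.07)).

√(Σ(x_i - y_i)²) = √((6.72 - 2.68)² + (-9.4 - 6.18)² + (0.49 - (-5.48))² + (-5.2 - (-9.02))² + (-7.05 - 6.06)² + (6.05 - (-6.07))²)
= √(4.04² + (-15.58)² + 5.97² + 3.82² + (-13.11)² + 12.12²) = √(16.3216 + 242.7364 + 35.6409 + 14.5924 + 171.8721 + 146.8944) = √628.0578 ≈ 25.0611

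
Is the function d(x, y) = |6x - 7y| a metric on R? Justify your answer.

No. d fails symmetry: d(3, 1) = |6·3 - 7·1| = |11| = 11, but d(1, 3) = |6·1 - 7·3| = |-15| = 15. Since 11 ≠ 15, d(x,y) ≠ d(y,x) in general.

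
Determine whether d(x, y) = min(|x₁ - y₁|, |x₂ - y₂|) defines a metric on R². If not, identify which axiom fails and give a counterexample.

No. d fails identity of indiscernibles: take x = (4, 0) and y = (4, 9). Then d(x,y) = min(|4 - 4|, |0 - 9|) = min(0, 9) = 0, yet x ≠ y.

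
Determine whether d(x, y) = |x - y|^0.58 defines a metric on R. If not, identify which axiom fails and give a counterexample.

Yes. With 0 < p = 0.58 ≤ 1, d(x,y) = |x-y|^0.58 is a metric on R. Non-negativity and symmetry are immediate; |x-y|^0.58 = 0 ⟺ |x-y| = 0 ⟺ x = y. For the triangle inequality, the function t ↦ t^0.58 is subadditive on [0,∞) when p ≤ 1, so |x-z|^0.58 ≤ (|x-y| + |y-z|)^0.58 ≤ |x-y|^0.58 + |y-z|^0.58.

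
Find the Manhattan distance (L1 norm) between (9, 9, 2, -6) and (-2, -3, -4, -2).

Σ|x_i - y_i| = |9 - (-2)| + |9 - (-3)| + |2 - (-4)| + |-6 - (-2)| = 11 + 12 + 6 + 4 = 33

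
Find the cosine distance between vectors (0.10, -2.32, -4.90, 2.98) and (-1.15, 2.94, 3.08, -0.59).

With u = (0.10, -2.32, -4.90, 2.98), v = (-1.15, 2.94, 3.08, -0.59):
u·v = 0.1·(-1.15) + (-2.32)·2.94 + (-4.9)·3.08 + 2.98·(-0.59) = (-0.115) + (-6.8208) + (-15.092) + (-1.7582) = -23.786.
|u| = √(0.1² + (-2.32)² + (-4.9)² + 2.98²) = √(0.01 + 5.3824 + 24.01 + 8.8804) = √38.2828, |v| = √((-1.15)² + 2.94² + 3.08² + (-0.59)²) = √(1.3225 + 8.6436 + 9.4864 + 0.3481) = √19.8006.
cos θ = (u·v)/(|u||v|) = -23.786/(√38.2828·√19.8006) ≈ -0.8639
Cosine distance = 1 - cos θ ≈ 1 - (-0.8639) = 1.8639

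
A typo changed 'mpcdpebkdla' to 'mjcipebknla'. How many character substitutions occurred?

Differing positions: 2, 4, 9. Hamming distance = 3.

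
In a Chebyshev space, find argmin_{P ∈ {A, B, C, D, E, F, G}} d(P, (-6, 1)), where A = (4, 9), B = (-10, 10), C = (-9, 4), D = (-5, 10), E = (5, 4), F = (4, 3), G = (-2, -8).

Distances: d(A) = 10, d(B) = 9, d(C) = 3, d(D) = 9, d(E) = 11, d(F) = 10, d(G) = 9. Nearest: C = (-9, 4) with distance 3.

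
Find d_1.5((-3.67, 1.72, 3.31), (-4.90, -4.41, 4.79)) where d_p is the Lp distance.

(Σ|x_i - y_i|^1.5)^(1/1.5) = (|-3.67 - (-4.9)|^1.5 + |1.72 - (-4.41)|^1.5 + |3.31 - 4.79|^1.5)^(1/1.5)
= (1.23^1.5 + 6.13^1.5 + 1.48^1.5)^(1/1.5) ≈ (1.3641 + 15.1772 + 1.8005)^(1/1.5) = (18.3418)^(1/1.5) ≈ 6.955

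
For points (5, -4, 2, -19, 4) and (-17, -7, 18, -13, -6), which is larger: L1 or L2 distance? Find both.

L1 = |5 - (-17)| + |-4 - (-7)| + |2 - 18| + |-19 - (-13)| + |4 - (-6)| = 22 + 3 + 16 + 6 + 10 = 57
L2 = √(22² + 3² + 16² + 6² + 10²) = √885 ≈ 29.7489
L1 ≥ L2 always (equality iff movement is along one axis); L1 > L2 here.
Ratio L1/L2 = 57/√885 ≈ 1.916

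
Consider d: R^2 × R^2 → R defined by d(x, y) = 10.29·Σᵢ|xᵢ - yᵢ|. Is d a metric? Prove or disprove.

Yes. The L1 (Manhattan) norm induces a metric on R^2, and multiplying a metric by a positive constant 10.29 > 0 preserves all four axioms: non-negativity (10.29·||x-y|| ≥ 0), identity (10.29·||x-y|| = 0 ⟺ ||x-y|| = 0 ⟺ x = y), symmetry (||x-y|| = ||y-x||), and the triangle inequality (10.29·||x-z|| ≤ 10.29·||x-y|| + 10.29·||y-z||). So d is a metric.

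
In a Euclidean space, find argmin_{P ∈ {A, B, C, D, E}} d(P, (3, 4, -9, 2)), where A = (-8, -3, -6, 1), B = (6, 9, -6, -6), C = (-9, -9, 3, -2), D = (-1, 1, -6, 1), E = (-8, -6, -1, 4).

Distances: d(A) ≈ 13.4164, d(B) ≈ 10.3441, d(C) ≈ 21.7486, d(D) ≈ 5.9161, d(E) = 17. Nearest: D = (-1, 1, -6, 1) with distance 5.9161.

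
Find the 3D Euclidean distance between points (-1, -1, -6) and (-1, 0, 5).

√(Σ(x_i - y_i)²) = √((-1 - (-1))² + (-1 - 0)² + (-6 - 5)²)
= √(0² + (-1)² + (-11)²) = √(0 + 1 + 121) = √122 ≈ 11.0454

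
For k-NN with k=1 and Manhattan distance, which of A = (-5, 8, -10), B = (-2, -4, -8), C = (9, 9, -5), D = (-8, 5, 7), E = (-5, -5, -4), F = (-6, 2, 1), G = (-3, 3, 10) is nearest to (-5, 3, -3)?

Distances: d(A) = 12, d(B) = 15, d(C) = 22, d(D) = 15, d(E) = 9, d(F) = 6, d(G) = 15. Nearest: F = (-6, 2, 1) with distance 6.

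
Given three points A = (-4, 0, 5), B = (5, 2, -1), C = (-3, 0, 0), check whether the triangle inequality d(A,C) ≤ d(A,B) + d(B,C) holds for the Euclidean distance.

d(A,B) = √(9² + 2² + 6²) = √121 = 11, d(B,C) = √(8² + 2² + 1²) = √69 ≈ 8.3066, d(A,C) = √(1² + 0² + 5²) = √26 ≈ 5.099.
d(A,C) ≈ 5.099 ≤ 11 + 8.3066 = 19.3066. Triangle inequality is satisfied.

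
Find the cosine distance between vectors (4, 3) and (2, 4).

With u = (4, 3), v = (2, 4):
u·v = 4·2 + 3·4 = 8 + 12 = 20.
|u| = √(4² + 3²) = √25, |v| = √(2² + 4²) = √20, so |u||v| = √(25·20) = √500.
cos θ = (u·v)/(|u||v|) = 20/√500 ≈ 0.8944
Cosine distance = 1 - cos θ ≈ 1 - 0.8944 = 0.1056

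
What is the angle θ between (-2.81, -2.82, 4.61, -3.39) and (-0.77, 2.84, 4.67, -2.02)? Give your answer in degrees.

With u = (-2.81, -2.82, 4.61, -3.39), v = (-0.77, 2.84, 4.67, -2.02):
u·v = (-2.81)·(-0.77) + (-2.82)·2.84 + 4.61·4.67 + (-3.39)·(-2.02) = 2.1637 + (-8.0088) + 21.5287 + 6.8478 = 22.5314.
|u| = √((-2.81)² + (-2.82)² + 4.61² + (-3.39)²) = √(7.8961 + 7.9524 + 21.2521 + 11.4921) = √48.5927, |v| = √((-0.77)² + 2.84² + 4.67² + (-2.02)²) = √(0.5929 + 8.0656 + 21.8089 + 4.0804) = √34.5478.
cos θ = (u·v)/(|u||v|) = 22.5314/(√48.5927·√34.5478) ≈ 0.549911
θ = arccos(0.549911) ≈ 56.64°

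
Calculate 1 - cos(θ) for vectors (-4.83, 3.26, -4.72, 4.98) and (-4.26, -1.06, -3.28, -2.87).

With u = (-4.83, 3.26, -4.72, 4.98), v = (-4.26, -1.06, -3.28, -2.87):
u·v = (-4.83)·(-4.26) + 3.26·(-1.06) + (-4.72)·(-3.28) + 4.98·(-2.87) = 20.5758 + (-3.4556) + 15.4816 + (-14.2926) = 18.3092.
|u| = √((-4.83)² + 3.26² + (-4.72)² + 4.98²) = √(23.3289 + 10.6276 + 22.2784 + 24.8004) = √81.0353, |v| = √((-4.26)² + (-1.06)² + (-3.28)² + (-2.87)²) = √(18.1476 + 1.1236 + 10.7584 + 8.2369) = √38.2665.
cos θ = (u·v)/(|u||v|) = 18.3092/(√81.0353·√38.2665) ≈ 0.3288
Cosine distance = 1 - cos θ ≈ 1 - 0.3288 = 0.6712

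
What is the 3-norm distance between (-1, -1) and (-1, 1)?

(Σ|x_i - y_i|^3)^(1/3) = (|-1 - (-1)|^3 + |-1 - 1|^3)^(1/3)
= (0^3 + 2^3)^(1/3) = (0 + 8)^(1/3) = (8)^(1/3) = 2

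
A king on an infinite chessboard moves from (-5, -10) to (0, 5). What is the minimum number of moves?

max(|x_i - y_i|) = max(|-5 - 0|, |-10 - 5|) = max(5, 15) = 15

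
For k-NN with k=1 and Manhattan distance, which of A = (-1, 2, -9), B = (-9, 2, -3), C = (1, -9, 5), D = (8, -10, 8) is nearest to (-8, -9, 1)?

Distances: d(A) = 28, d(B) = 16, d(C) = 13, d(D) = 24. Nearest: C = (1, -9, 5) with distance 13.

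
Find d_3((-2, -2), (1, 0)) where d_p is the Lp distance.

(Σ|x_i - y_i|^3)^(1/3) = (|-2 - 1|^3 + |-2 - 0|^3)^(1/3)
= (3^3 + 2^3)^(1/3) = (27 + 8)^(1/3) = (35)^(1/3) ≈ 3.2711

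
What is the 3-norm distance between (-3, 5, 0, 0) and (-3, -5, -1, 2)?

(Σ|x_i - y_i|^3)^(1/3) = (|-3 - (-3)|^3 + |5 - (-5)|^3 + |0 - (-1)|^3 + |0 - 2|^3)^(1/3)
= (0^3 + 10^3 + 1^3 + 2^3)^(1/3) = (0 + 1000 + 1 + 8)^(1/3) = (1009)^(1/3) ≈ 10.0299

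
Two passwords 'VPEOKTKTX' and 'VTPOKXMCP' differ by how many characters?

Differing positions: 2, 3, 6, 7, 8, 9. Hamming distance = 6.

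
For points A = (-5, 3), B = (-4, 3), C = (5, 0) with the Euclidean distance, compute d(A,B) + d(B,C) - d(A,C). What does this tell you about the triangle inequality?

d(A,B) = √(1² + 0²) = √1 = 1, d(B,C) = √(9² + 3²) = √90 ≈ 9.4868, d(A,C) = √(10² + 3²) = √109 ≈ 10.4403.
d(A,B) + d(B,C) - d(A,C) = 1 + 9.4868 - 10.4403 = 10.4868 - 10.4403 = 0.0465 (to 4 decimal places). This is ≥ 0, so the triangle inequality holds for these points.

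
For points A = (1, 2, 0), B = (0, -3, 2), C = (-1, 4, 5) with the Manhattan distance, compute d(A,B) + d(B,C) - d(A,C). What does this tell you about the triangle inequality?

d(A,B) = 1 + 5 + 2 = 8, d(B,C) = 1 + 7 + 3 = 11, d(A,C) = 2 + 2 + 5 = 9.
d(A,B) + d(B,C) - d(A,C) = 8 + 11 - 9 = 19 - 9 = 10. This is ≥ 0, so the triangle inequality holds for these points.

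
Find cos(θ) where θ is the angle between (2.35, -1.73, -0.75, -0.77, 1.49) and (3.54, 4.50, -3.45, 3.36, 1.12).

With u = (2.35, -1.73, -0.75, -0.77, 1.49), v = (3.54, 4.50, -3.45, 3.36, 1.12):
u·v = 2.35·3.54 + (-1.73)·4.5 + (-0.75)·(-3.45) + (-0.77)·3.36 + 1.49·1.12 = 8.319 + (-7.785) + 2.5875 + (-2.5872) + 1.6688 = 2.2031.
|u| = √(2.35² + (-1.73)² + (-0.75)² + (-0.77)² + 1.49²) = √(5.5225 + 2.9929 + 0.5625 + 0.5929 + 2.2201) = √11.8909, |v| = √(3.54² + 4.5² + (-3.45)² + 3.36² + 1.12²) = √(12.5316 + 20.25 + 11.9025 + 11.2896 + 1.2544) = √57.2281.
cos θ = (u·v)/(|u||v|) = 2.2031/(√11.8909·√57.2281) ≈ 0.0845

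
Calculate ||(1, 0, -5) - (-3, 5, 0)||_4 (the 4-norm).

(Σ|x_i - y_i|^4)^(1/4) = (|1 - (-3)|^4 + |0 - 5|^4 + |-5 - 0|^4)^(1/4)
= (4^4 + 5^4 + 5^4)^(1/4) = (256 + 625 + 625)^(1/4) = (1506)^(1/4) ≈ 6.2295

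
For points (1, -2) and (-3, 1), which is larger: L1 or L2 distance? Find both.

L1 = |1 - (-3)| + |-2 - 1| = 4 + 3 = 7
L2 = √(4² + 3²) = √25 = 5
L1 ≥ L2 always (equality iff movement is along one axis); L1 > L2 here.
Ratio L1/L2 = 7/5 = 1.4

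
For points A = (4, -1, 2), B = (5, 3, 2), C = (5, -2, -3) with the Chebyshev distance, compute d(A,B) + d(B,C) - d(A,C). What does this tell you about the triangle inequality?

d(A,B) = max(1, 4, 0) = 4, d(B,C) = max(0, 5, 5) = 5, d(A,C) = max(1, 1, 5) = 5.
d(A,B) + d(B,C) - d(A,C) = 4 + 5 - 5 = 9 - 5 = 4. This is ≥ 0, so the triangle inequality holds for these points.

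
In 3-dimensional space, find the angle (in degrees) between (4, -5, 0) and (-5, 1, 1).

With u = (4, -5, 0), v = (-5, 1, 1):
u·v = 4·(-5) + (-5)·1 + 0·1 = (-20) + (-5) + 0 = -25.
|u| = √(4² + (-5)² + 0²) = √41, |v| = √((-5)² + 1² + 1²) = √27, so |u||v| = √(41·27) = √1107.
cos θ = (u·v)/(|u||v|) = -25/√1107 ≈ -0.751391
θ = arccos(-0.751391) ≈ 138.71°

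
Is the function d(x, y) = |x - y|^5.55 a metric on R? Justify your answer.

No. d(x,y) = |x-y|^5.55 fails the triangle inequality since p = 5.55 > 1. Counterexample: x = 1, y = 3, z = 15. d(x,z) = |1 - 15|^5.55 = 14^5.55 ≈ 2296204.6813, but d(x,y) + d(y,z) = 2^5.55 + 12^5.55 ≈ 46.8507 + 976013.704 = 976060.5547. Since 2296204.6813 > 976060.5547, the triangle inequality is violated.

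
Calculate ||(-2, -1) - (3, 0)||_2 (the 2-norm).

(Σ|x_i - y_i|^2)^(1/2) = (|-2 - 3|^2 + |-1 - 0|^2)^(1/2)
= (5^2 + 1^2)^(1/2) = (25 + 1)^(1/2) = (26)^(1/2) ≈ 5.099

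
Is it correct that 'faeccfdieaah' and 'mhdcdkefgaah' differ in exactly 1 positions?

Differing positions: 1, 2, 3, 5, 6, 7, 8, 9. Hamming distance = 8, so the claim that d_H = 1 is false.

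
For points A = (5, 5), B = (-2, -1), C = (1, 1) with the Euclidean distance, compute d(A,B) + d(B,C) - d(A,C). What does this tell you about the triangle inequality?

d(A,B) = √(7² + 6²) = √85 ≈ 9.2195, d(B,C) = √(3² + 2²) = √13 ≈ 3.6056, d(A,C) = √(4² + 4²) = √32 ≈ 5.6569.
d(A,B) + d(B,C) - d(A,C) = 9.2195 + 3.6056 - 5.6569 = 12.8251 - 5.6569 = 7.1682 (to 4 decimal places). This is ≥ 0, so the triangle inequality holds for these points.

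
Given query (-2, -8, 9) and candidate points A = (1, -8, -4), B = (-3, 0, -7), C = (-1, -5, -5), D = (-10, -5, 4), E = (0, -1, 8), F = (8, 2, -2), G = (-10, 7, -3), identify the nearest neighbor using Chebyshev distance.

Distances: d(A) = 13, d(B) = 16, d(C) = 14, d(D) = 8, d(E) = 7, d(F) = 11, d(G) = 15. Nearest: E = (0, -1, 8) with distance 7.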